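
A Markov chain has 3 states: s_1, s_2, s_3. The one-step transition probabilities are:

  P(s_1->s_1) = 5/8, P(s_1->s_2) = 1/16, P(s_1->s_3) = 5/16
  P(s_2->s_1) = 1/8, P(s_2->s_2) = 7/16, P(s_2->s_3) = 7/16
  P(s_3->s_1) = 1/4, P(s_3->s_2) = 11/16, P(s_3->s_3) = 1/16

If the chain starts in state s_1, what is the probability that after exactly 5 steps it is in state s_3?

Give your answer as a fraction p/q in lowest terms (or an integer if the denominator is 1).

Answer: 18845/65536

Derivation:
Computing P^5 by repeated multiplication:
P^1 =
  s_1: [5/8, 1/16, 5/16]
  s_2: [1/8, 7/16, 7/16]
  s_3: [1/4, 11/16, 1/16]
P^2 =
  s_1: [61/128, 9/32, 31/128]
  s_2: [31/128, 1/2, 33/128]
  s_3: [33/128, 23/64, 49/128]
P^3 =
  s_1: [403/1024, 327/1024, 147/512]
  s_2: [285/1024, 421/1024, 159/512]
  s_3: [309/1024, 447/1024, 67/256]
P^4 =
  s_1: [1465/4096, 2963/8192, 2299/8192]
  s_2: [1241/4096, 3365/8192, 2345/8192]
  s_3: [79/256, 3193/8192, 2471/8192]
P^5 =
  s_1: [22211/65536, 765/2048, 18845/65536]
  s_2: [20465/65536, 6479/16384, 19155/65536]
  s_3: [20775/65536, 13015/32768, 18731/65536]

(P^5)[s_1 -> s_3] = 18845/65536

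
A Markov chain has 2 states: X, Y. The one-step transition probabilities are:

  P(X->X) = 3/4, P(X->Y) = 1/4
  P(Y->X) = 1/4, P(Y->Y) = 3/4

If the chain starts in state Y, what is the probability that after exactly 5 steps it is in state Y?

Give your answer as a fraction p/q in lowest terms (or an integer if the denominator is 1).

Answer: 33/64

Derivation:
Computing P^5 by repeated multiplication:
P^1 =
  X: [3/4, 1/4]
  Y: [1/4, 3/4]
P^2 =
  X: [5/8, 3/8]
  Y: [3/8, 5/8]
P^3 =
  X: [9/16, 7/16]
  Y: [7/16, 9/16]
P^4 =
  X: [17/32, 15/32]
  Y: [15/32, 17/32]
P^5 =
  X: [33/64, 31/64]
  Y: [31/64, 33/64]

(P^5)[Y -> Y] = 33/64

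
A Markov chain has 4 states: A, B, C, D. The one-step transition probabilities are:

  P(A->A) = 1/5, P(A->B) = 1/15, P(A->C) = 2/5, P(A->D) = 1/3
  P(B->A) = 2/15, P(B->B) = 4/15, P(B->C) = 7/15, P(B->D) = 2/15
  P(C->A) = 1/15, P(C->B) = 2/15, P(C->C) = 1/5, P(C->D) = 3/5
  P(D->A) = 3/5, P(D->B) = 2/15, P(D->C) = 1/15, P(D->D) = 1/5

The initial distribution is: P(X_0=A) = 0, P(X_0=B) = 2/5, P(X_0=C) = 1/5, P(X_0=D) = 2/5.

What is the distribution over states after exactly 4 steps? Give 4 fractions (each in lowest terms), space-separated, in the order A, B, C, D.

Propagating the distribution step by step (d_{t+1} = d_t * P):
d_0 = (A=0, B=2/5, C=1/5, D=2/5)
  d_1[A] = 0*1/5 + 2/5*2/15 + 1/5*1/15 + 2/5*3/5 = 23/75
  d_1[B] = 0*1/15 + 2/5*4/15 + 1/5*2/15 + 2/5*2/15 = 14/75
  d_1[C] = 0*2/5 + 2/5*7/15 + 1/5*1/5 + 2/5*1/15 = 19/75
  d_1[D] = 0*1/3 + 2/5*2/15 + 1/5*3/5 + 2/5*1/5 = 19/75
d_1 = (A=23/75, B=14/75, C=19/75, D=19/75)
  d_2[A] = 23/75*1/5 + 14/75*2/15 + 19/75*1/15 + 19/75*3/5 = 287/1125
  d_2[B] = 23/75*1/15 + 14/75*4/15 + 19/75*2/15 + 19/75*2/15 = 31/225
  d_2[C] = 23/75*2/5 + 14/75*7/15 + 19/75*1/5 + 19/75*1/15 = 104/375
  d_2[D] = 23/75*1/3 + 14/75*2/15 + 19/75*3/5 + 19/75*1/5 = 371/1125
d_2 = (A=287/1125, B=31/225, C=104/375, D=371/1125)
  d_3[A] = 287/1125*1/5 + 31/225*2/15 + 104/375*1/15 + 371/1125*3/5 = 4822/16875
  d_3[B] = 287/1125*1/15 + 31/225*4/15 + 104/375*2/15 + 371/1125*2/15 = 2273/16875
  d_3[C] = 287/1125*2/5 + 31/225*7/15 + 104/375*1/5 + 371/1125*1/15 = 4114/16875
  d_3[D] = 287/1125*1/3 + 31/225*2/15 + 104/375*3/5 + 371/1125*1/5 = 5666/16875
d_3 = (A=4822/16875, B=2273/16875, C=4114/16875, D=5666/16875)
  d_4[A] = 4822/16875*1/5 + 2273/16875*2/15 + 4114/16875*1/15 + 5666/16875*3/5 = 14824/50625
  d_4[B] = 4822/16875*1/15 + 2273/16875*4/15 + 4114/16875*2/15 + 5666/16875*2/15 = 11158/84375
  d_4[C] = 4822/16875*2/5 + 2273/16875*7/15 + 4114/16875*1/5 + 5666/16875*1/15 = 62851/253125
  d_4[D] = 4822/16875*1/3 + 2273/16875*2/15 + 4114/16875*3/5 + 5666/16875*1/5 = 5512/16875
d_4 = (A=14824/50625, B=11158/84375, C=62851/253125, D=5512/16875)

Answer: 14824/50625 11158/84375 62851/253125 5512/16875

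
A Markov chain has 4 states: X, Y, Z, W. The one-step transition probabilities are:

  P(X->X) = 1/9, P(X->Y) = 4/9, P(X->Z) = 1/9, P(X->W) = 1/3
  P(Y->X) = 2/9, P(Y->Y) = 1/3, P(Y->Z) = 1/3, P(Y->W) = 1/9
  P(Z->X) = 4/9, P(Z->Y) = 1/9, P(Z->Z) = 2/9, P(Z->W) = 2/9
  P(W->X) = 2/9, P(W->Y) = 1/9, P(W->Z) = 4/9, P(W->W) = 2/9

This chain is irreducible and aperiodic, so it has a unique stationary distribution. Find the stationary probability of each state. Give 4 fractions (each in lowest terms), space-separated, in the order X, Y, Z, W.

Answer: 104/409 103/409 111/409 91/409

Derivation:
The stationary distribution satisfies pi = pi * P, i.e.:
  pi_X = 1/9*pi_X + 2/9*pi_Y + 4/9*pi_Z + 2/9*pi_W
  pi_Y = 4/9*pi_X + 1/3*pi_Y + 1/9*pi_Z + 1/9*pi_W
  pi_Z = 1/9*pi_X + 1/3*pi_Y + 2/9*pi_Z + 4/9*pi_W
  pi_W = 1/3*pi_X + 1/9*pi_Y + 2/9*pi_Z + 2/9*pi_W
with normalization: pi_X + pi_Y + pi_Z + pi_W = 1.

Using the first 3 balance equations plus normalization, the linear system A*pi = b is:
  [-8/9, 2/9, 4/9, 2/9] . pi = 0
  [4/9, -2/3, 1/9, 1/9] . pi = 0
  [1/9, 1/3, -7/9, 4/9] . pi = 0
  [1, 1, 1, 1] . pi = 1

Solving yields:
  pi_X = 104/409
  pi_Y = 103/409
  pi_Z = 111/409
  pi_W = 91/409

Verification (pi * P):
  104/409*1/9 + 103/409*2/9 + 111/409*4/9 + 91/409*2/9 = 104/409 = pi_X  (ok)
  104/409*4/9 + 103/409*1/3 + 111/409*1/9 + 91/409*1/9 = 103/409 = pi_Y  (ok)
  104/409*1/9 + 103/409*1/3 + 111/409*2/9 + 91/409*4/9 = 111/409 = pi_Z  (ok)
  104/409*1/3 + 103/409*1/9 + 111/409*2/9 + 91/409*2/9 = 91/409 = pi_W  (ok)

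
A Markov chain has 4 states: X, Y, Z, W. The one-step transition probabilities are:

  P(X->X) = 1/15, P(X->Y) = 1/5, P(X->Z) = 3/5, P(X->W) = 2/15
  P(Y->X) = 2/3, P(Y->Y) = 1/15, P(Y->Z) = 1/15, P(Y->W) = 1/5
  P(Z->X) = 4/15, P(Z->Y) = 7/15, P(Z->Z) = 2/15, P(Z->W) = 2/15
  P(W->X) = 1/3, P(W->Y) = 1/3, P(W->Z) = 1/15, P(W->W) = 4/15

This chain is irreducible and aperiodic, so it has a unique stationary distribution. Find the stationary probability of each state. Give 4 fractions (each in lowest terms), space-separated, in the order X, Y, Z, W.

The stationary distribution satisfies pi = pi * P, i.e.:
  pi_X = 1/15*pi_X + 2/3*pi_Y + 4/15*pi_Z + 1/3*pi_W
  pi_Y = 1/5*pi_X + 1/15*pi_Y + 7/15*pi_Z + 1/3*pi_W
  pi_Z = 3/5*pi_X + 1/15*pi_Y + 2/15*pi_Z + 1/15*pi_W
  pi_W = 2/15*pi_X + 1/5*pi_Y + 2/15*pi_Z + 4/15*pi_W
with normalization: pi_X + pi_Y + pi_Z + pi_W = 1.

Using the first 3 balance equations plus normalization, the linear system A*pi = b is:
  [-14/15, 2/3, 4/15, 1/3] . pi = 0
  [1/5, -14/15, 7/15, 1/3] . pi = 0
  [3/5, 1/15, -13/15, 1/15] . pi = 0
  [1, 1, 1, 1] . pi = 1

Solving yields:
  pi_X = 1671/5266
  pi_Y = 675/2633
  pi_Z = 1331/5266
  pi_W = 457/2633

Verification (pi * P):
  1671/5266*1/15 + 675/2633*2/3 + 1331/5266*4/15 + 457/2633*1/3 = 1671/5266 = pi_X  (ok)
  1671/5266*1/5 + 675/2633*1/15 + 1331/5266*7/15 + 457/2633*1/3 = 675/2633 = pi_Y  (ok)
  1671/5266*3/5 + 675/2633*1/15 + 1331/5266*2/15 + 457/2633*1/15 = 1331/5266 = pi_Z  (ok)
  1671/5266*2/15 + 675/2633*1/5 + 1331/5266*2/15 + 457/2633*4/15 = 457/2633 = pi_W  (ok)

Answer: 1671/5266 675/2633 1331/5266 457/2633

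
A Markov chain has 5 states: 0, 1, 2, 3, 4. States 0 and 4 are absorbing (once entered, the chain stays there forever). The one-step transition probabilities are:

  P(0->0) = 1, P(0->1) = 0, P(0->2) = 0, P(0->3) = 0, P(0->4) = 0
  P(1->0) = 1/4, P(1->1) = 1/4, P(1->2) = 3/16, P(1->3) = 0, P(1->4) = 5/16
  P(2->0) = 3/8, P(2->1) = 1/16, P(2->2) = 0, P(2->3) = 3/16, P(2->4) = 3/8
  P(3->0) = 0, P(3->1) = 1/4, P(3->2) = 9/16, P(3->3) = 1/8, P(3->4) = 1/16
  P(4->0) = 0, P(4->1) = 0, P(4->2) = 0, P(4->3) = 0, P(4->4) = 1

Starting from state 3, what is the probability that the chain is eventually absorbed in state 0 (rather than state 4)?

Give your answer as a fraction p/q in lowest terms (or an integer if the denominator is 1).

Let a_i = P(absorbed in 0 | start in state i).
Boundary conditions: a_0 = 1, a_4 = 0.
For each transient state i, a_i = sum_j P(i->j) * a_j:
  a_1 = 1/4*a_0 + 1/4*a_1 + 3/16*a_2 + 0*a_3 + 5/16*a_4
  a_2 = 3/8*a_0 + 1/16*a_1 + 0*a_2 + 3/16*a_3 + 3/8*a_4
  a_3 = 0*a_0 + 1/4*a_1 + 9/16*a_2 + 1/8*a_3 + 1/16*a_4

Substituting a_0 = 1 and a_4 = 0, rearrange to (I - Q) a = r where r[i] = P(i -> 0):
  [3/4, -3/16, 0] . (a_1, a_2, a_3) = 1/4
  [-1/16, 1, -3/16] . (a_1, a_2, a_3) = 3/8
  [-1/4, -9/16, 7/8] . (a_1, a_2, a_3) = 0

Solving yields:
  a_1 = 520/1143
  a_2 = 556/1143
  a_3 = 506/1143

Starting state is 3, so the absorption probability is a_3 = 506/1143.

Answer: 506/1143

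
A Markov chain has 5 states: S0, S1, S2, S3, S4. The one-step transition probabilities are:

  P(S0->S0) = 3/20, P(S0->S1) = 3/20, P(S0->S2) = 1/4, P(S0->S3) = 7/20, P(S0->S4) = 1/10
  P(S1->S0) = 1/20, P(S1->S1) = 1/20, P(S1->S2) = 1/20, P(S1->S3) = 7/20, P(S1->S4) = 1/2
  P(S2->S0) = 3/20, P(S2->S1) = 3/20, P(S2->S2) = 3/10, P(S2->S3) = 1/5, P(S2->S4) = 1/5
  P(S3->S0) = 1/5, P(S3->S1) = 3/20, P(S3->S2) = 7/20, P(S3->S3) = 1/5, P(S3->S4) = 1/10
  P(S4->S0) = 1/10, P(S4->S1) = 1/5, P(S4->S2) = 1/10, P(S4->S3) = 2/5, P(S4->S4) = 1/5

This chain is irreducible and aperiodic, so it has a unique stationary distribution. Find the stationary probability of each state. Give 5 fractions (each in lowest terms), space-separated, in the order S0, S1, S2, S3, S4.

Answer: 6105/43754 6367/43754 5043/21877 6192/21877 4406/21877

Derivation:
The stationary distribution satisfies pi = pi * P, i.e.:
  pi_S0 = 3/20*pi_S0 + 1/20*pi_S1 + 3/20*pi_S2 + 1/5*pi_S3 + 1/10*pi_S4
  pi_S1 = 3/20*pi_S0 + 1/20*pi_S1 + 3/20*pi_S2 + 3/20*pi_S3 + 1/5*pi_S4
  pi_S2 = 1/4*pi_S0 + 1/20*pi_S1 + 3/10*pi_S2 + 7/20*pi_S3 + 1/10*pi_S4
  pi_S3 = 7/20*pi_S0 + 7/20*pi_S1 + 1/5*pi_S2 + 1/5*pi_S3 + 2/5*pi_S4
  pi_S4 = 1/10*pi_S0 + 1/2*pi_S1 + 1/5*pi_S2 + 1/10*pi_S3 + 1/5*pi_S4
with normalization: pi_S0 + pi_S1 + pi_S2 + pi_S3 + pi_S4 = 1.

Using the first 4 balance equations plus normalization, the linear system A*pi = b is:
  [-17/20, 1/20, 3/20, 1/5, 1/10] . pi = 0
  [3/20, -19/20, 3/20, 3/20, 1/5] . pi = 0
  [1/4, 1/20, -7/10, 7/20, 1/10] . pi = 0
  [7/20, 7/20, 1/5, -4/5, 2/5] . pi = 0
  [1, 1, 1, 1, 1] . pi = 1

Solving yields:
  pi_S0 = 6105/43754
  pi_S1 = 6367/43754
  pi_S2 = 5043/21877
  pi_S3 = 6192/21877
  pi_S4 = 4406/21877

Verification (pi * P):
  6105/43754*3/20 + 6367/43754*1/20 + 5043/21877*3/20 + 6192/21877*1/5 + 4406/21877*1/10 = 6105/43754 = pi_S0  (ok)
  6105/43754*3/20 + 6367/43754*1/20 + 5043/21877*3/20 + 6192/21877*3/20 + 4406/21877*1/5 = 6367/43754 = pi_S1  (ok)
  6105/43754*1/4 + 6367/43754*1/20 + 5043/21877*3/10 + 6192/21877*7/20 + 4406/21877*1/10 = 5043/21877 = pi_S2  (ok)
  6105/43754*7/20 + 6367/43754*7/20 + 5043/21877*1/5 + 6192/21877*1/5 + 4406/21877*2/5 = 6192/21877 = pi_S3  (ok)
  6105/43754*1/10 + 6367/43754*1/2 + 5043/21877*1/5 + 6192/21877*1/10 + 4406/21877*1/5 = 4406/21877 = pi_S4  (ok)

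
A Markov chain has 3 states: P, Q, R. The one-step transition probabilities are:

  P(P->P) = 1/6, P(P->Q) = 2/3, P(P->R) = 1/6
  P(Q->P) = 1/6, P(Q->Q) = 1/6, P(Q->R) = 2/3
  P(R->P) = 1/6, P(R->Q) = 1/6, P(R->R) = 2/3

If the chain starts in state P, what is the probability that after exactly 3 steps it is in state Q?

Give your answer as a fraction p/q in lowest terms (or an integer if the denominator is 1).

Computing P^3 by repeated multiplication:
P^1 =
  P: [1/6, 2/3, 1/6]
  Q: [1/6, 1/6, 2/3]
  R: [1/6, 1/6, 2/3]
P^2 =
  P: [1/6, 1/4, 7/12]
  Q: [1/6, 1/4, 7/12]
  R: [1/6, 1/4, 7/12]
P^3 =
  P: [1/6, 1/4, 7/12]
  Q: [1/6, 1/4, 7/12]
  R: [1/6, 1/4, 7/12]

(P^3)[P -> Q] = 1/4

Answer: 1/4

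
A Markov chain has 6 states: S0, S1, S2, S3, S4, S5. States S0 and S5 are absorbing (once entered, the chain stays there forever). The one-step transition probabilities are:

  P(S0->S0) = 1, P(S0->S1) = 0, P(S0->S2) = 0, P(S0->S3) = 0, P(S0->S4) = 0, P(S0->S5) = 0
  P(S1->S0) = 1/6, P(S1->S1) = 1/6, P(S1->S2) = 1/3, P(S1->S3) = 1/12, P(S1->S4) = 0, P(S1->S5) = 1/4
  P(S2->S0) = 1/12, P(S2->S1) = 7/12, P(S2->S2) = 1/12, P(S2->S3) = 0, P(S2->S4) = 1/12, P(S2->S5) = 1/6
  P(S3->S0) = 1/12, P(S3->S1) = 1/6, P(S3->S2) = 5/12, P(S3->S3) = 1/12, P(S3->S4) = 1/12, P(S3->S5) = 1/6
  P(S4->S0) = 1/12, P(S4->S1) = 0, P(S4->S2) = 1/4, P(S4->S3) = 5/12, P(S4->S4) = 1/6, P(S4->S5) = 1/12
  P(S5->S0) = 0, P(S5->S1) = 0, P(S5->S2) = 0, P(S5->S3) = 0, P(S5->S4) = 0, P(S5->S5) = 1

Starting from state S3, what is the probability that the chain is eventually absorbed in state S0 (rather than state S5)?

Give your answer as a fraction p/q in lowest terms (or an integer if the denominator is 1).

Let a_i = P(absorbed in S0 | start in state i).
Boundary conditions: a_S0 = 1, a_S5 = 0.
For each transient state i, a_i = sum_j P(i->j) * a_j:
  a_S1 = 1/6*a_S0 + 1/6*a_S1 + 1/3*a_S2 + 1/12*a_S3 + 0*a_S4 + 1/4*a_S5
  a_S2 = 1/12*a_S0 + 7/12*a_S1 + 1/12*a_S2 + 0*a_S3 + 1/12*a_S4 + 1/6*a_S5
  a_S3 = 1/12*a_S0 + 1/6*a_S1 + 5/12*a_S2 + 1/12*a_S3 + 1/12*a_S4 + 1/6*a_S5
  a_S4 = 1/12*a_S0 + 0*a_S1 + 1/4*a_S2 + 5/12*a_S3 + 1/6*a_S4 + 1/12*a_S5

Substituting a_S0 = 1 and a_S5 = 0, rearrange to (I - Q) a = r where r[i] = P(i -> S0):
  [5/6, -1/3, -1/12, 0] . (a_S1, a_S2, a_S3, a_S4) = 1/6
  [-7/12, 11/12, 0, -1/12] . (a_S1, a_S2, a_S3, a_S4) = 1/12
  [-1/6, -5/12, 11/12, -1/12] . (a_S1, a_S2, a_S3, a_S4) = 1/12
  [0, -1/4, -5/12, 5/6] . (a_S1, a_S2, a_S3, a_S4) = 1/12

Solving yields:
  a_S1 = 2854/7405
  a_S2 = 551/1481
  a_S3 = 542/1481
  a_S4 = 2922/7405

Starting state is S3, so the absorption probability is a_S3 = 542/1481.

Answer: 542/1481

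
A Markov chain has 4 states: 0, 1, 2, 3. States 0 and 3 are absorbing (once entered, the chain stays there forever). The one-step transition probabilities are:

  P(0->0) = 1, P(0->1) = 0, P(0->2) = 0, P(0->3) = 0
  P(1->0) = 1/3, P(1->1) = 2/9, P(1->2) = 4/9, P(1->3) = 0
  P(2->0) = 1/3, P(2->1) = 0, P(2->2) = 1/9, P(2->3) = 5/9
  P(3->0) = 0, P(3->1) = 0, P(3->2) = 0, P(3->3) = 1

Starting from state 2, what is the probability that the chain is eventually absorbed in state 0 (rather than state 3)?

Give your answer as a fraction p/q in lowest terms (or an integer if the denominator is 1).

Answer: 3/8

Derivation:
Let a_i = P(absorbed in 0 | start in state i).
Boundary conditions: a_0 = 1, a_3 = 0.
For each transient state i, a_i = sum_j P(i->j) * a_j:
  a_1 = 1/3*a_0 + 2/9*a_1 + 4/9*a_2 + 0*a_3
  a_2 = 1/3*a_0 + 0*a_1 + 1/9*a_2 + 5/9*a_3

Substituting a_0 = 1 and a_3 = 0, rearrange to (I - Q) a = r where r[i] = P(i -> 0):
  [7/9, -4/9] . (a_1, a_2) = 1/3
  [0, 8/9] . (a_1, a_2) = 1/3

Solving yields:
  a_1 = 9/14
  a_2 = 3/8

Starting state is 2, so the absorption probability is a_2 = 3/8.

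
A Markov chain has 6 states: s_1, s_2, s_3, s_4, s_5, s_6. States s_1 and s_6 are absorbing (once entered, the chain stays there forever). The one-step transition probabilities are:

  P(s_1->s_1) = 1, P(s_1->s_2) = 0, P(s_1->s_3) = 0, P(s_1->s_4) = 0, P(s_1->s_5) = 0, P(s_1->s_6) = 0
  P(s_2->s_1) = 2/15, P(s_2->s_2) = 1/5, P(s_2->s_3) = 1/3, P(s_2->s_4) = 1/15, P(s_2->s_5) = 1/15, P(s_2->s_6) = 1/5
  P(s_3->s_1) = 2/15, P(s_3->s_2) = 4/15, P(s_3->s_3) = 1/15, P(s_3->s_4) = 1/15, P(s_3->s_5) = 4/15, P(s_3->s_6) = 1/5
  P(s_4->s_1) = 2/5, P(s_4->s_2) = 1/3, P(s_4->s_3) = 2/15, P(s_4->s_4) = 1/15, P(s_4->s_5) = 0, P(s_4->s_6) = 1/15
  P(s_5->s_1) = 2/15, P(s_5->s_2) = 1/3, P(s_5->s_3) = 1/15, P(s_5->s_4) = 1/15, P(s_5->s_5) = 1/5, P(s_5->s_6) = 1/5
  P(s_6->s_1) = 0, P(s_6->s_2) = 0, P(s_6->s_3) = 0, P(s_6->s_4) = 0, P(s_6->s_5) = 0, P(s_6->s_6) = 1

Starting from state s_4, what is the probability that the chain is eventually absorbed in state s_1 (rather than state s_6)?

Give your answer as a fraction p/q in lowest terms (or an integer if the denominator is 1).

Let a_i = P(absorbed in s_1 | start in state i).
Boundary conditions: a_s_1 = 1, a_s_6 = 0.
For each transient state i, a_i = sum_j P(i->j) * a_j:
  a_s_2 = 2/15*a_s_1 + 1/5*a_s_2 + 1/3*a_s_3 + 1/15*a_s_4 + 1/15*a_s_5 + 1/5*a_s_6
  a_s_3 = 2/15*a_s_1 + 4/15*a_s_2 + 1/15*a_s_3 + 1/15*a_s_4 + 4/15*a_s_5 + 1/5*a_s_6
  a_s_4 = 2/5*a_s_1 + 1/3*a_s_2 + 2/15*a_s_3 + 1/15*a_s_4 + 0*a_s_5 + 1/15*a_s_6
  a_s_5 = 2/15*a_s_1 + 1/3*a_s_2 + 1/15*a_s_3 + 1/15*a_s_4 + 1/5*a_s_5 + 1/5*a_s_6

Substituting a_s_1 = 1 and a_s_6 = 0, rearrange to (I - Q) a = r where r[i] = P(i -> s_1):
  [4/5, -1/3, -1/15, -1/15] . (a_s_2, a_s_3, a_s_4, a_s_5) = 2/15
  [-4/15, 14/15, -1/15, -4/15] . (a_s_2, a_s_3, a_s_4, a_s_5) = 2/15
  [-1/3, -2/15, 14/15, 0] . (a_s_2, a_s_3, a_s_4, a_s_5) = 2/5
  [-1/3, -1/15, -1/15, 4/5] . (a_s_2, a_s_3, a_s_4, a_s_5) = 2/15

Solving yields:
  a_s_2 = 34/77
  a_s_3 = 34/77
  a_s_4 = 50/77
  a_s_5 = 34/77

Starting state is s_4, so the absorption probability is a_s_4 = 50/77.

Answer: 50/77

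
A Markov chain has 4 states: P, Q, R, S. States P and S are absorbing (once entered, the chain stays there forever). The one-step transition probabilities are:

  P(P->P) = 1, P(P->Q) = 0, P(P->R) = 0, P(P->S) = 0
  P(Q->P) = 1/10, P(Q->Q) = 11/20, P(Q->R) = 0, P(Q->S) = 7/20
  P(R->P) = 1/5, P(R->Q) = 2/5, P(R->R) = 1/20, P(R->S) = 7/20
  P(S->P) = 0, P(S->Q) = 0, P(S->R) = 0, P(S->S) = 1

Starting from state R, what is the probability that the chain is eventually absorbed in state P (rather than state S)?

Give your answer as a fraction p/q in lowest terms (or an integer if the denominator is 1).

Let a_i = P(absorbed in P | start in state i).
Boundary conditions: a_P = 1, a_S = 0.
For each transient state i, a_i = sum_j P(i->j) * a_j:
  a_Q = 1/10*a_P + 11/20*a_Q + 0*a_R + 7/20*a_S
  a_R = 1/5*a_P + 2/5*a_Q + 1/20*a_R + 7/20*a_S

Substituting a_P = 1 and a_S = 0, rearrange to (I - Q) a = r where r[i] = P(i -> P):
  [9/20, 0] . (a_Q, a_R) = 1/10
  [-2/5, 19/20] . (a_Q, a_R) = 1/5

Solving yields:
  a_Q = 2/9
  a_R = 52/171

Starting state is R, so the absorption probability is a_R = 52/171.

Answer: 52/171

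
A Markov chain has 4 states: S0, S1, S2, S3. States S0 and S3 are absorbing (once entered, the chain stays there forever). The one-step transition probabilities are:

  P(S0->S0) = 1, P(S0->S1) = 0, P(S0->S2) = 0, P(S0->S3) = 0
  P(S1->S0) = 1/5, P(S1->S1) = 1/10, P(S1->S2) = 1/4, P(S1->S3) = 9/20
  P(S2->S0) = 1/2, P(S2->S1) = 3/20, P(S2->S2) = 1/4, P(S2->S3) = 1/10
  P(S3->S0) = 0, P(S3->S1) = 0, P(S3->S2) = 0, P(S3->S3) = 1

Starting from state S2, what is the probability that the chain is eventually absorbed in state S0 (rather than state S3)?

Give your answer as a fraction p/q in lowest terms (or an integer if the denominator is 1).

Answer: 64/85

Derivation:
Let a_i = P(absorbed in S0 | start in state i).
Boundary conditions: a_S0 = 1, a_S3 = 0.
For each transient state i, a_i = sum_j P(i->j) * a_j:
  a_S1 = 1/5*a_S0 + 1/10*a_S1 + 1/4*a_S2 + 9/20*a_S3
  a_S2 = 1/2*a_S0 + 3/20*a_S1 + 1/4*a_S2 + 1/10*a_S3

Substituting a_S0 = 1 and a_S3 = 0, rearrange to (I - Q) a = r where r[i] = P(i -> S0):
  [9/10, -1/4] . (a_S1, a_S2) = 1/5
  [-3/20, 3/4] . (a_S1, a_S2) = 1/2

Solving yields:
  a_S1 = 22/51
  a_S2 = 64/85

Starting state is S2, so the absorption probability is a_S2 = 64/85.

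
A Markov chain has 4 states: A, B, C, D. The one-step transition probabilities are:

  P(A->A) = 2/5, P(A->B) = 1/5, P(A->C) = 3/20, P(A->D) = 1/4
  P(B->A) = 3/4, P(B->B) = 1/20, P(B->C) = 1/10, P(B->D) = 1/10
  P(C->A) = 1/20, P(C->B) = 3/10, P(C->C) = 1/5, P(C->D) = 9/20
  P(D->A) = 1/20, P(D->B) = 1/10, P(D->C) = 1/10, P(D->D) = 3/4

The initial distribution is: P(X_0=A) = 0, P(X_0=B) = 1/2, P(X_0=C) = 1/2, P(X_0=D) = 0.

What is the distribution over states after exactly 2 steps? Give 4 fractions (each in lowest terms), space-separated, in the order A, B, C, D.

Propagating the distribution step by step (d_{t+1} = d_t * P):
d_0 = (A=0, B=1/2, C=1/2, D=0)
  d_1[A] = 0*2/5 + 1/2*3/4 + 1/2*1/20 + 0*1/20 = 2/5
  d_1[B] = 0*1/5 + 1/2*1/20 + 1/2*3/10 + 0*1/10 = 7/40
  d_1[C] = 0*3/20 + 1/2*1/10 + 1/2*1/5 + 0*1/10 = 3/20
  d_1[D] = 0*1/4 + 1/2*1/10 + 1/2*9/20 + 0*3/4 = 11/40
d_1 = (A=2/5, B=7/40, C=3/20, D=11/40)
  d_2[A] = 2/5*2/5 + 7/40*3/4 + 3/20*1/20 + 11/40*1/20 = 5/16
  d_2[B] = 2/5*1/5 + 7/40*1/20 + 3/20*3/10 + 11/40*1/10 = 129/800
  d_2[C] = 2/5*3/20 + 7/40*1/10 + 3/20*1/5 + 11/40*1/10 = 27/200
  d_2[D] = 2/5*1/4 + 7/40*1/10 + 3/20*9/20 + 11/40*3/4 = 313/800
d_2 = (A=5/16, B=129/800, C=27/200, D=313/800)

Answer: 5/16 129/800 27/200 313/800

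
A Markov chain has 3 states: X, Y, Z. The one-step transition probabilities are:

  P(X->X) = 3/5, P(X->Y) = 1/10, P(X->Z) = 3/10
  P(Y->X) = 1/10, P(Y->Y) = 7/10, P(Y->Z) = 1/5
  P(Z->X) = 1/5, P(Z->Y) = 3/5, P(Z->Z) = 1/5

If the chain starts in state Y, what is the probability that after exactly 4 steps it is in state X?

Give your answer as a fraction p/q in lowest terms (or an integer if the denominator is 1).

Computing P^4 by repeated multiplication:
P^1 =
  X: [3/5, 1/10, 3/10]
  Y: [1/10, 7/10, 1/5]
  Z: [1/5, 3/5, 1/5]
P^2 =
  X: [43/100, 31/100, 13/50]
  Y: [17/100, 31/50, 21/100]
  Z: [11/50, 14/25, 11/50]
P^3 =
  X: [341/1000, 52/125, 243/1000]
  Y: [103/500, 577/1000, 217/1000]
  Z: [29/125, 273/500, 111/500]
P^4 =
  X: [737/2500, 4711/10000, 2341/10000]
  Y: [2247/10000, 5547/10000, 1103/5000]
  Z: [1191/5000, 2693/5000, 279/1250]

(P^4)[Y -> X] = 2247/10000

Answer: 2247/10000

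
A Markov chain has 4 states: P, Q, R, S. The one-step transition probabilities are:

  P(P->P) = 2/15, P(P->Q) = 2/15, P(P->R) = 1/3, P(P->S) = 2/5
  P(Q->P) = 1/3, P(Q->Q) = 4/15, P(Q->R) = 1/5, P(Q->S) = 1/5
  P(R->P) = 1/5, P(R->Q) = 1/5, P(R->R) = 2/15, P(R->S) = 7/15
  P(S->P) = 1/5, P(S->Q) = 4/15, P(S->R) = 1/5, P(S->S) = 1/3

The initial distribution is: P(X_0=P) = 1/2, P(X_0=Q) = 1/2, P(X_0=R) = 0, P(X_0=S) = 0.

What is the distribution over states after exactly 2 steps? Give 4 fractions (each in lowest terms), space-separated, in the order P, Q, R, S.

Propagating the distribution step by step (d_{t+1} = d_t * P):
d_0 = (P=1/2, Q=1/2, R=0, S=0)
  d_1[P] = 1/2*2/15 + 1/2*1/3 + 0*1/5 + 0*1/5 = 7/30
  d_1[Q] = 1/2*2/15 + 1/2*4/15 + 0*1/5 + 0*4/15 = 1/5
  d_1[R] = 1/2*1/3 + 1/2*1/5 + 0*2/15 + 0*1/5 = 4/15
  d_1[S] = 1/2*2/5 + 1/2*1/5 + 0*7/15 + 0*1/3 = 3/10
d_1 = (P=7/30, Q=1/5, R=4/15, S=3/10)
  d_2[P] = 7/30*2/15 + 1/5*1/3 + 4/15*1/5 + 3/10*1/5 = 19/90
  d_2[Q] = 7/30*2/15 + 1/5*4/15 + 4/15*1/5 + 3/10*4/15 = 49/225
  d_2[R] = 7/30*1/3 + 1/5*1/5 + 4/15*2/15 + 3/10*1/5 = 16/75
  d_2[S] = 7/30*2/5 + 1/5*1/5 + 4/15*7/15 + 3/10*1/3 = 161/450
d_2 = (P=19/90, Q=49/225, R=16/75, S=161/450)

Answer: 19/90 49/225 16/75 161/450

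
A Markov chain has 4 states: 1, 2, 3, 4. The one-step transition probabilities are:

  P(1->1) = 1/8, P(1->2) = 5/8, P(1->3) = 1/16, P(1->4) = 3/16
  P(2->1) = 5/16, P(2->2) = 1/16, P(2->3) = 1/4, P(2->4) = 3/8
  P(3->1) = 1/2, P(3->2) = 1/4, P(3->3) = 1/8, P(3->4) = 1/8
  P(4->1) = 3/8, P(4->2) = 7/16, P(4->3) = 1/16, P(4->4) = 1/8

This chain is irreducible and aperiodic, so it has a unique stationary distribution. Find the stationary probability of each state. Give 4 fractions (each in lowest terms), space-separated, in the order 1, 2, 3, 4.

The stationary distribution satisfies pi = pi * P, i.e.:
  pi_1 = 1/8*pi_1 + 5/16*pi_2 + 1/2*pi_3 + 3/8*pi_4
  pi_2 = 5/8*pi_1 + 1/16*pi_2 + 1/4*pi_3 + 7/16*pi_4
  pi_3 = 1/16*pi_1 + 1/4*pi_2 + 1/8*pi_3 + 1/16*pi_4
  pi_4 = 3/16*pi_1 + 3/8*pi_2 + 1/8*pi_3 + 1/8*pi_4
with normalization: pi_1 + pi_2 + pi_3 + pi_4 = 1.

Using the first 3 balance equations plus normalization, the linear system A*pi = b is:
  [-7/8, 5/16, 1/2, 3/8] . pi = 0
  [5/8, -15/16, 1/4, 7/16] . pi = 0
  [1/16, 1/4, -7/8, 1/16] . pi = 0
  [1, 1, 1, 1] . pi = 1

Solving yields:
  pi_1 = 2018/6807
  pi_2 = 772/2269
  pi_3 = 917/6807
  pi_4 = 1556/6807

Verification (pi * P):
  2018/6807*1/8 + 772/2269*5/16 + 917/6807*1/2 + 1556/6807*3/8 = 2018/6807 = pi_1  (ok)
  2018/6807*5/8 + 772/2269*1/16 + 917/6807*1/4 + 1556/6807*7/16 = 772/2269 = pi_2  (ok)
  2018/6807*1/16 + 772/2269*1/4 + 917/6807*1/8 + 1556/6807*1/16 = 917/6807 = pi_3  (ok)
  2018/6807*3/16 + 772/2269*3/8 + 917/6807*1/8 + 1556/6807*1/8 = 1556/6807 = pi_4  (ok)

Answer: 2018/6807 772/2269 917/6807 1556/6807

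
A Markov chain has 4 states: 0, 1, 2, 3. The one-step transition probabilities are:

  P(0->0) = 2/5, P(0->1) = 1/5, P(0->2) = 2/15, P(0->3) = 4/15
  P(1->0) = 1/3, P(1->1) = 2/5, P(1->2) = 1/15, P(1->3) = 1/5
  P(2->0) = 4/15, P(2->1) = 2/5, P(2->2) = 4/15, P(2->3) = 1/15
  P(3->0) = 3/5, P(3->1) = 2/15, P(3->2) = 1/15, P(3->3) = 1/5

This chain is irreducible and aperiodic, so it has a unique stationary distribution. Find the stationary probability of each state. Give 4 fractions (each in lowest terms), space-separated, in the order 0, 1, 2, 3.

Answer: 1021/2495 653/2495 293/2495 528/2495

Derivation:
The stationary distribution satisfies pi = pi * P, i.e.:
  pi_0 = 2/5*pi_0 + 1/3*pi_1 + 4/15*pi_2 + 3/5*pi_3
  pi_1 = 1/5*pi_0 + 2/5*pi_1 + 2/5*pi_2 + 2/15*pi_3
  pi_2 = 2/15*pi_0 + 1/15*pi_1 + 4/15*pi_2 + 1/15*pi_3
  pi_3 = 4/15*pi_0 + 1/5*pi_1 + 1/15*pi_2 + 1/5*pi_3
with normalization: pi_0 + pi_1 + pi_2 + pi_3 = 1.

Using the first 3 balance equations plus normalization, the linear system A*pi = b is:
  [-3/5, 1/3, 4/15, 3/5] . pi = 0
  [1/5, -3/5, 2/5, 2/15] . pi = 0
  [2/15, 1/15, -11/15, 1/15] . pi = 0
  [1, 1, 1, 1] . pi = 1

Solving yields:
  pi_0 = 1021/2495
  pi_1 = 653/2495
  pi_2 = 293/2495
  pi_3 = 528/2495

Verification (pi * P):
  1021/2495*2/5 + 653/2495*1/3 + 293/2495*4/15 + 528/2495*3/5 = 1021/2495 = pi_0  (ok)
  1021/2495*1/5 + 653/2495*2/5 + 293/2495*2/5 + 528/2495*2/15 = 653/2495 = pi_1  (ok)
  1021/2495*2/15 + 653/2495*1/15 + 293/2495*4/15 + 528/2495*1/15 = 293/2495 = pi_2  (ok)
  1021/2495*4/15 + 653/2495*1/5 + 293/2495*1/15 + 528/2495*1/5 = 528/2495 = pi_3  (ok)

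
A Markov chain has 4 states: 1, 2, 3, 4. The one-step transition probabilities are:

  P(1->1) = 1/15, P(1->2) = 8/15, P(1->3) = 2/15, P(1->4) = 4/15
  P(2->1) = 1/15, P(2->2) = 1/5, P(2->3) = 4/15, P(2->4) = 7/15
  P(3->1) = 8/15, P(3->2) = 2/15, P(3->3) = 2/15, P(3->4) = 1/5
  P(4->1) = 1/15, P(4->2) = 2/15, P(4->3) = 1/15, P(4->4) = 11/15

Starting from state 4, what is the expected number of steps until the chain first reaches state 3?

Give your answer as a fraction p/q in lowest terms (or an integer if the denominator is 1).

Let h_i = expected steps to first reach 3 from state i.
Boundary: h_3 = 0.
First-step equations for the other states:
  h_1 = 1 + 1/15*h_1 + 8/15*h_2 + 2/15*h_3 + 4/15*h_4
  h_2 = 1 + 1/15*h_1 + 1/5*h_2 + 4/15*h_3 + 7/15*h_4
  h_4 = 1 + 1/15*h_1 + 2/15*h_2 + 1/15*h_3 + 11/15*h_4

Substituting h_3 = 0 and rearranging gives the linear system (I - Q) h = 1:
  [14/15, -8/15, -4/15] . (h_1, h_2, h_4) = 1
  [-1/15, 4/5, -7/15] . (h_1, h_2, h_4) = 1
  [-1/15, -2/15, 4/15] . (h_1, h_2, h_4) = 1

Solving yields:
  h_1 = 1335/166
  h_2 = 2475/332
  h_4 = 1575/166

Starting state is 4, so the expected hitting time is h_4 = 1575/166.

Answer: 1575/166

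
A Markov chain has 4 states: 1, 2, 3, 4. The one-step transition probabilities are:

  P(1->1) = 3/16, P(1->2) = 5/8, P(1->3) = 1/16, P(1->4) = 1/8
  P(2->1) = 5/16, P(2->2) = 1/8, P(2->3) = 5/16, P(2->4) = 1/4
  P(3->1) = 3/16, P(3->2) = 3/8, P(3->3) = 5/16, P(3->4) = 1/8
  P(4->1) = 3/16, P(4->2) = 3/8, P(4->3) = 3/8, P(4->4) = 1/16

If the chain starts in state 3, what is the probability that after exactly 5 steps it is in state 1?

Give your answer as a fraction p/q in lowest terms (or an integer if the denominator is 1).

Answer: 3777/16384

Derivation:
Computing P^5 by repeated multiplication:
P^1 =
  1: [3/16, 5/8, 1/16, 1/8]
  2: [5/16, 1/8, 5/16, 1/4]
  3: [3/16, 3/8, 5/16, 1/8]
  4: [3/16, 3/8, 3/8, 1/16]
P^2 =
  1: [17/64, 17/64, 35/128, 25/128]
  2: [13/64, 27/64, 1/4, 1/8]
  3: [15/64, 21/64, 35/128, 21/128]
  4: [15/64, 21/64, 69/256, 43/256]
P^3 =
  1: [113/512, 3/8, 529/2048, 299/2048]
  2: [123/512, 41/128, 69/256, 87/512]
  3: [117/512, 45/128, 541/2048, 319/2048]
  4: [117/512, 45/128, 1083/4096, 637/4096]
P^4 =
  1: [15/64, 689/2048, 8731/32768, 5333/32768]
  2: [233/1024, 727/2048, 2155/8192, 1265/8192]
  3: [237/1024, 705/2048, 8687/32768, 5217/32768]
  4: [237/1024, 705/2048, 17373/65536, 10435/65536]
P^5 =
  1: [3761/16384, 2863/8192, 138453/524288, 82251/524288]
  2: [3799/16384, 2811/8192, 34769/131072, 20935/131072]
  3: [3777/16384, 2841/8192, 138721/524288, 82879/524288]
  4: [3777/16384, 2841/8192, 277443/1048576, 165757/1048576]

(P^5)[3 -> 1] = 3777/16384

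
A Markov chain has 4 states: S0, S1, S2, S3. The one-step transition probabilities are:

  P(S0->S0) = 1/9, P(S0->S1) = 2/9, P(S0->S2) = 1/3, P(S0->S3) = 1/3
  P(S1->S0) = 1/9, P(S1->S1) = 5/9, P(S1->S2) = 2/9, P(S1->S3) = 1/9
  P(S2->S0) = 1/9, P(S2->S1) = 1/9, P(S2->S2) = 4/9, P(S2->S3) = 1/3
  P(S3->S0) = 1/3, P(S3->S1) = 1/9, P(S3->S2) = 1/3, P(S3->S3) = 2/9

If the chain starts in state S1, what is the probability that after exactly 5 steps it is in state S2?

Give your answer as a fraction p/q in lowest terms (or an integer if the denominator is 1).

Answer: 2245/6561

Derivation:
Computing P^5 by repeated multiplication:
P^1 =
  S0: [1/9, 2/9, 1/3, 1/3]
  S1: [1/9, 5/9, 2/9, 1/9]
  S2: [1/9, 1/9, 4/9, 1/3]
  S3: [1/3, 1/9, 1/3, 2/9]
P^2 =
  S0: [5/27, 2/9, 28/81, 20/81]
  S1: [11/81, 10/27, 8/27, 16/81]
  S2: [5/27, 14/81, 10/27, 22/81]
  S3: [13/81, 16/81, 29/81, 23/81]
P^3 =
  S0: [121/729, 56/243, 253/729, 187/729]
  S1: [113/729, 212/729, 79/243, 167/729]
  S2: [125/729, 152/729, 259/729, 193/729]
  S3: [127/729, 158/729, 256/729, 188/729]
P^4 =
  S0: [1103/6561, 1522/6561, 2272/6561, 1664/6561]
  S1: [1063/6561, 1690/6561, 2212/6561, 532/2187]
  S2: [1115/6561, 1462/6561, 2294/6561, 1690/6561]
  S3: [1105/6561, 496/2187, 2285/6561, 187/729]
P^5 =
  S0: [9889/59049, 1528/6561, 6811/19683, 14975/59049]
  S1: [3251/19683, 14384/59049, 2245/6561, 14707/59049]
  S2: [9941/59049, 4508/19683, 20515/59049, 5023/19683]
  S3: [1103/6561, 13618/59049, 20480/59049, 5008/19683]

(P^5)[S1 -> S2] = 2245/6561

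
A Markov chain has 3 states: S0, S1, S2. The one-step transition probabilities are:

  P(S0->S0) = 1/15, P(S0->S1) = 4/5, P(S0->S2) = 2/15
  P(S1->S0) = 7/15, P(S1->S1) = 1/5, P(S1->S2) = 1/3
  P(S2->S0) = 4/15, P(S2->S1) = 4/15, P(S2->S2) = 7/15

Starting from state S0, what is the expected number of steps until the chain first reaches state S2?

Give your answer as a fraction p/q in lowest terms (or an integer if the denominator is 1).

Answer: 30/7

Derivation:
Let h_i = expected steps to first reach S2 from state i.
Boundary: h_S2 = 0.
First-step equations for the other states:
  h_S0 = 1 + 1/15*h_S0 + 4/5*h_S1 + 2/15*h_S2
  h_S1 = 1 + 7/15*h_S0 + 1/5*h_S1 + 1/3*h_S2

Substituting h_S2 = 0 and rearranging gives the linear system (I - Q) h = 1:
  [14/15, -4/5] . (h_S0, h_S1) = 1
  [-7/15, 4/5] . (h_S0, h_S1) = 1

Solving yields:
  h_S0 = 30/7
  h_S1 = 15/4

Starting state is S0, so the expected hitting time is h_S0 = 30/7.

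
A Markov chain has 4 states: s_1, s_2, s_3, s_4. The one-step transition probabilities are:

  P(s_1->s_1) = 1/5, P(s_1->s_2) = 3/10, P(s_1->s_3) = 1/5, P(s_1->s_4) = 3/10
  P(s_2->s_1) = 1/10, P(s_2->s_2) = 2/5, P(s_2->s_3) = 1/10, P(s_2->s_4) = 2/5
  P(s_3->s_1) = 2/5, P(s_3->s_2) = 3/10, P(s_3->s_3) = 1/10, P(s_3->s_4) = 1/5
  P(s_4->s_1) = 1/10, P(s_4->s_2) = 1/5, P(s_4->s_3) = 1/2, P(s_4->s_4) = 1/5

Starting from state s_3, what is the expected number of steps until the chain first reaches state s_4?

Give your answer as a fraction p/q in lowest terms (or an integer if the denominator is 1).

Let h_i = expected steps to first reach s_4 from state i.
Boundary: h_s_4 = 0.
First-step equations for the other states:
  h_s_1 = 1 + 1/5*h_s_1 + 3/10*h_s_2 + 1/5*h_s_3 + 3/10*h_s_4
  h_s_2 = 1 + 1/10*h_s_1 + 2/5*h_s_2 + 1/10*h_s_3 + 2/5*h_s_4
  h_s_3 = 1 + 2/5*h_s_1 + 3/10*h_s_2 + 1/10*h_s_3 + 1/5*h_s_4

Substituting h_s_4 = 0 and rearranging gives the linear system (I - Q) h = 1:
  [4/5, -3/10, -1/5] . (h_s_1, h_s_2, h_s_3) = 1
  [-1/10, 3/5, -1/10] . (h_s_1, h_s_2, h_s_3) = 1
  [-2/5, -3/10, 9/10] . (h_s_1, h_s_2, h_s_3) = 1

Solving yields:
  h_s_1 = 22/7
  h_s_2 = 58/21
  h_s_3 = 24/7

Starting state is s_3, so the expected hitting time is h_s_3 = 24/7.

Answer: 24/7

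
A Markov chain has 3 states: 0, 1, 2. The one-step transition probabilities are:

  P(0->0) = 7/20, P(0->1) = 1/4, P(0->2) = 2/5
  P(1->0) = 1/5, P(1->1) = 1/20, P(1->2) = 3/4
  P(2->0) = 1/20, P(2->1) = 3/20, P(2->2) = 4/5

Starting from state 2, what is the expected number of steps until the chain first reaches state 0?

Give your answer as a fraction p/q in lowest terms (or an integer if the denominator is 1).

Let h_i = expected steps to first reach 0 from state i.
Boundary: h_0 = 0.
First-step equations for the other states:
  h_1 = 1 + 1/5*h_0 + 1/20*h_1 + 3/4*h_2
  h_2 = 1 + 1/20*h_0 + 3/20*h_1 + 4/5*h_2

Substituting h_0 = 0 and rearranging gives the linear system (I - Q) h = 1:
  [19/20, -3/4] . (h_1, h_2) = 1
  [-3/20, 1/5] . (h_1, h_2) = 1

Solving yields:
  h_1 = 380/31
  h_2 = 440/31

Starting state is 2, so the expected hitting time is h_2 = 440/31.

Answer: 440/31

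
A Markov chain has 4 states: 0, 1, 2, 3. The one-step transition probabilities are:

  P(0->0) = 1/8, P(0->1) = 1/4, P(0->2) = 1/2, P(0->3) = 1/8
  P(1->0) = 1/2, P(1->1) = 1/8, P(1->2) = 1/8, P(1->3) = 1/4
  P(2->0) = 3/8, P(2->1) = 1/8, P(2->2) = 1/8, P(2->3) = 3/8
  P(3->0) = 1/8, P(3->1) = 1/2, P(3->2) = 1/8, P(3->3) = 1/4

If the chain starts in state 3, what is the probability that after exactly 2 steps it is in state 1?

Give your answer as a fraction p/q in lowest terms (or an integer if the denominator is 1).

Computing P^2 by repeated multiplication:
P^1 =
  0: [1/8, 1/4, 1/2, 1/8]
  1: [1/2, 1/8, 1/8, 1/4]
  2: [3/8, 1/8, 1/8, 3/8]
  3: [1/8, 1/2, 1/8, 1/4]
P^2 =
  0: [11/32, 3/16, 11/64, 19/64]
  1: [13/64, 9/32, 5/16, 13/64]
  2: [13/64, 5/16, 17/64, 7/32]
  3: [11/32, 15/64, 11/64, 1/4]

(P^2)[3 -> 1] = 15/64

Answer: 15/64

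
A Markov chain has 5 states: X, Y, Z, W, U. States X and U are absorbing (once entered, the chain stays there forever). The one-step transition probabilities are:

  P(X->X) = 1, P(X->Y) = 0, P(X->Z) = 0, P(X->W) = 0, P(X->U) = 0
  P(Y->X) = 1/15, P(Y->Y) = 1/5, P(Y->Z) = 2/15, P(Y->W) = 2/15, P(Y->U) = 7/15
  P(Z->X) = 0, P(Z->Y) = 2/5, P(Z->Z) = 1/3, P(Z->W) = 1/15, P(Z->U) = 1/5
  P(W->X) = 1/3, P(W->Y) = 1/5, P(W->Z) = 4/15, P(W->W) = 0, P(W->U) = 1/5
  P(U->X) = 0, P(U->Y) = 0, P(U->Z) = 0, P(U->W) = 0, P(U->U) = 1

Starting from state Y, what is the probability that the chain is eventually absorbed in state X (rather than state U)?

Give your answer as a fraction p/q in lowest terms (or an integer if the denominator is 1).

Answer: 128/729

Derivation:
Let a_i = P(absorbed in X | start in state i).
Boundary conditions: a_X = 1, a_U = 0.
For each transient state i, a_i = sum_j P(i->j) * a_j:
  a_Y = 1/15*a_X + 1/5*a_Y + 2/15*a_Z + 2/15*a_W + 7/15*a_U
  a_Z = 0*a_X + 2/5*a_Y + 1/3*a_Z + 1/15*a_W + 1/5*a_U
  a_W = 1/3*a_X + 1/5*a_Y + 4/15*a_Z + 0*a_W + 1/5*a_U

Substituting a_X = 1 and a_U = 0, rearrange to (I - Q) a = r where r[i] = P(i -> X):
  [4/5, -2/15, -2/15] . (a_Y, a_Z, a_W) = 1/15
  [-2/5, 2/3, -1/15] . (a_Y, a_Z, a_W) = 0
  [-1/5, -4/15, 1] . (a_Y, a_Z, a_W) = 1/3

Solving yields:
  a_Y = 128/729
  a_Z = 71/486
  a_W = 11/27

Starting state is Y, so the absorption probability is a_Y = 128/729.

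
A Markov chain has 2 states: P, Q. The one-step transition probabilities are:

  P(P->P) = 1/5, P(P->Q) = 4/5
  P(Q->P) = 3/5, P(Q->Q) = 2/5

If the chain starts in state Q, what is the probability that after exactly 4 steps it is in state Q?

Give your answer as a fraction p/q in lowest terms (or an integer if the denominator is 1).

Computing P^4 by repeated multiplication:
P^1 =
  P: [1/5, 4/5]
  Q: [3/5, 2/5]
P^2 =
  P: [13/25, 12/25]
  Q: [9/25, 16/25]
P^3 =
  P: [49/125, 76/125]
  Q: [57/125, 68/125]
P^4 =
  P: [277/625, 348/625]
  Q: [261/625, 364/625]

(P^4)[Q -> Q] = 364/625

Answer: 364/625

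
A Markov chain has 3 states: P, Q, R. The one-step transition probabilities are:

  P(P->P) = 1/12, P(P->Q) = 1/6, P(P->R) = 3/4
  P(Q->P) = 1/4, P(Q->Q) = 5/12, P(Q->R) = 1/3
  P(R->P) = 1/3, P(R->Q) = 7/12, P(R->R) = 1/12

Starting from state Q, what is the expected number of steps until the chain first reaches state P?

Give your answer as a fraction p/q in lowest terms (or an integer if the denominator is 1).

Let h_i = expected steps to first reach P from state i.
Boundary: h_P = 0.
First-step equations for the other states:
  h_Q = 1 + 1/4*h_P + 5/12*h_Q + 1/3*h_R
  h_R = 1 + 1/3*h_P + 7/12*h_Q + 1/12*h_R

Substituting h_P = 0 and rearranging gives the linear system (I - Q) h = 1:
  [7/12, -1/3] . (h_Q, h_R) = 1
  [-7/12, 11/12] . (h_Q, h_R) = 1

Solving yields:
  h_Q = 180/49
  h_R = 24/7

Starting state is Q, so the expected hitting time is h_Q = 180/49.

Answer: 180/49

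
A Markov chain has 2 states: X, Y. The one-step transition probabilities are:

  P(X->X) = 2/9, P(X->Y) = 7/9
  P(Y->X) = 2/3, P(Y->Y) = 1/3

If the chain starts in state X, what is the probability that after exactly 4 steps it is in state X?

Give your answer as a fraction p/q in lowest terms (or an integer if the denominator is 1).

Computing P^4 by repeated multiplication:
P^1 =
  X: [2/9, 7/9]
  Y: [2/3, 1/3]
P^2 =
  X: [46/81, 35/81]
  Y: [10/27, 17/27]
P^3 =
  X: [302/729, 427/729]
  Y: [122/243, 121/243]
P^4 =
  X: [3166/6561, 3395/6561]
  Y: [970/2187, 1217/2187]

(P^4)[X -> X] = 3166/6561

Answer: 3166/6561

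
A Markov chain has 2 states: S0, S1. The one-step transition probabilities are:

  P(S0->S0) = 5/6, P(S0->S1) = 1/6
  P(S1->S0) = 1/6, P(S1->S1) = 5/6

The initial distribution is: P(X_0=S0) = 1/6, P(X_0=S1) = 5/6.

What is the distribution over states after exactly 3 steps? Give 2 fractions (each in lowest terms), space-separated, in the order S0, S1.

Answer: 65/162 97/162

Derivation:
Propagating the distribution step by step (d_{t+1} = d_t * P):
d_0 = (S0=1/6, S1=5/6)
  d_1[S0] = 1/6*5/6 + 5/6*1/6 = 5/18
  d_1[S1] = 1/6*1/6 + 5/6*5/6 = 13/18
d_1 = (S0=5/18, S1=13/18)
  d_2[S0] = 5/18*5/6 + 13/18*1/6 = 19/54
  d_2[S1] = 5/18*1/6 + 13/18*5/6 = 35/54
d_2 = (S0=19/54, S1=35/54)
  d_3[S0] = 19/54*5/6 + 35/54*1/6 = 65/162
  d_3[S1] = 19/54*1/6 + 35/54*5/6 = 97/162
d_3 = (S0=65/162, S1=97/162)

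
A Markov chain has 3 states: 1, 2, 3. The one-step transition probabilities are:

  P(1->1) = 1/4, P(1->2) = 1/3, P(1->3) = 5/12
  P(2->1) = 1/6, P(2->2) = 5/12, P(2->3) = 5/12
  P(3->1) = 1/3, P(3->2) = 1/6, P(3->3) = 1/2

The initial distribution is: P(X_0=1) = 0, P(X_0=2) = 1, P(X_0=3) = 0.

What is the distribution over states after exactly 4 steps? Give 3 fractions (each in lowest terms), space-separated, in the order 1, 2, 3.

Answer: 685/2592 5831/20736 9425/20736

Derivation:
Propagating the distribution step by step (d_{t+1} = d_t * P):
d_0 = (1=0, 2=1, 3=0)
  d_1[1] = 0*1/4 + 1*1/6 + 0*1/3 = 1/6
  d_1[2] = 0*1/3 + 1*5/12 + 0*1/6 = 5/12
  d_1[3] = 0*5/12 + 1*5/12 + 0*1/2 = 5/12
d_1 = (1=1/6, 2=5/12, 3=5/12)
  d_2[1] = 1/6*1/4 + 5/12*1/6 + 5/12*1/3 = 1/4
  d_2[2] = 1/6*1/3 + 5/12*5/12 + 5/12*1/6 = 43/144
  d_2[3] = 1/6*5/12 + 5/12*5/12 + 5/12*1/2 = 65/144
d_2 = (1=1/4, 2=43/144, 3=65/144)
  d_3[1] = 1/4*1/4 + 43/144*1/6 + 65/144*1/3 = 227/864
  d_3[2] = 1/4*1/3 + 43/144*5/12 + 65/144*1/6 = 163/576
  d_3[3] = 1/4*5/12 + 43/144*5/12 + 65/144*1/2 = 785/1728
d_3 = (1=227/864, 2=163/576, 3=785/1728)
  d_4[1] = 227/864*1/4 + 163/576*1/6 + 785/1728*1/3 = 685/2592
  d_4[2] = 227/864*1/3 + 163/576*5/12 + 785/1728*1/6 = 5831/20736
  d_4[3] = 227/864*5/12 + 163/576*5/12 + 785/1728*1/2 = 9425/20736
d_4 = (1=685/2592, 2=5831/20736, 3=9425/20736)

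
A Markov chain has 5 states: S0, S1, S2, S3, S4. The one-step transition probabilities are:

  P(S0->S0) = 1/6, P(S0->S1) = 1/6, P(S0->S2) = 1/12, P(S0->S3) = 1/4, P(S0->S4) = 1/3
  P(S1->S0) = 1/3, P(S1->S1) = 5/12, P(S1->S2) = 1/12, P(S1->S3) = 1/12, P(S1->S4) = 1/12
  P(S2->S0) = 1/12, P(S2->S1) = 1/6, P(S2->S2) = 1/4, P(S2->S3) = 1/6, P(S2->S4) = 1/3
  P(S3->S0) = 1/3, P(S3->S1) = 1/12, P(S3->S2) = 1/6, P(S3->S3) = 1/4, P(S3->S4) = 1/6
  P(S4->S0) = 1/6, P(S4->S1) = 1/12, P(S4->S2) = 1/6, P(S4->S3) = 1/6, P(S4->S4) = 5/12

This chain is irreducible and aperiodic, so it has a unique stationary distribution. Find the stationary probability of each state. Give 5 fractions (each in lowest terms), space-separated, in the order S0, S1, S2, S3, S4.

The stationary distribution satisfies pi = pi * P, i.e.:
  pi_S0 = 1/6*pi_S0 + 1/3*pi_S1 + 1/12*pi_S2 + 1/3*pi_S3 + 1/6*pi_S4
  pi_S1 = 1/6*pi_S0 + 5/12*pi_S1 + 1/6*pi_S2 + 1/12*pi_S3 + 1/12*pi_S4
  pi_S2 = 1/12*pi_S0 + 1/12*pi_S1 + 1/4*pi_S2 + 1/6*pi_S3 + 1/6*pi_S4
  pi_S3 = 1/4*pi_S0 + 1/12*pi_S1 + 1/6*pi_S2 + 1/4*pi_S3 + 1/6*pi_S4
  pi_S4 = 1/3*pi_S0 + 1/12*pi_S1 + 1/3*pi_S2 + 1/6*pi_S3 + 5/12*pi_S4
with normalization: pi_S0 + pi_S1 + pi_S2 + pi_S3 + pi_S4 = 1.

Using the first 4 balance equations plus normalization, the linear system A*pi = b is:
  [-5/6, 1/3, 1/12, 1/3, 1/6] . pi = 0
  [1/6, -7/12, 1/6, 1/12, 1/12] . pi = 0
  [1/12, 1/12, -3/4, 1/6, 1/6] . pi = 0
  [1/4, 1/12, 1/6, -3/4, 1/6] . pi = 0
  [1, 1, 1, 1, 1] . pi = 1

Solving yields:
  pi_S0 = 803/3757
  pi_S1 = 639/3757
  pi_S2 = 552/3757
  pi_S3 = 698/3757
  pi_S4 = 1065/3757

Verification (pi * P):
  803/3757*1/6 + 639/3757*1/3 + 552/3757*1/12 + 698/3757*1/3 + 1065/3757*1/6 = 803/3757 = pi_S0  (ok)
  803/3757*1/6 + 639/3757*5/12 + 552/3757*1/6 + 698/3757*1/12 + 1065/3757*1/12 = 639/3757 = pi_S1  (ok)
  803/3757*1/12 + 639/3757*1/12 + 552/3757*1/4 + 698/3757*1/6 + 1065/3757*1/6 = 552/3757 = pi_S2  (ok)
  803/3757*1/4 + 639/3757*1/12 + 552/3757*1/6 + 698/3757*1/4 + 1065/3757*1/6 = 698/3757 = pi_S3  (ok)
  803/3757*1/3 + 639/3757*1/12 + 552/3757*1/3 + 698/3757*1/6 + 1065/3757*5/12 = 1065/3757 = pi_S4  (ok)

Answer: 803/3757 639/3757 552/3757 698/3757 1065/3757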